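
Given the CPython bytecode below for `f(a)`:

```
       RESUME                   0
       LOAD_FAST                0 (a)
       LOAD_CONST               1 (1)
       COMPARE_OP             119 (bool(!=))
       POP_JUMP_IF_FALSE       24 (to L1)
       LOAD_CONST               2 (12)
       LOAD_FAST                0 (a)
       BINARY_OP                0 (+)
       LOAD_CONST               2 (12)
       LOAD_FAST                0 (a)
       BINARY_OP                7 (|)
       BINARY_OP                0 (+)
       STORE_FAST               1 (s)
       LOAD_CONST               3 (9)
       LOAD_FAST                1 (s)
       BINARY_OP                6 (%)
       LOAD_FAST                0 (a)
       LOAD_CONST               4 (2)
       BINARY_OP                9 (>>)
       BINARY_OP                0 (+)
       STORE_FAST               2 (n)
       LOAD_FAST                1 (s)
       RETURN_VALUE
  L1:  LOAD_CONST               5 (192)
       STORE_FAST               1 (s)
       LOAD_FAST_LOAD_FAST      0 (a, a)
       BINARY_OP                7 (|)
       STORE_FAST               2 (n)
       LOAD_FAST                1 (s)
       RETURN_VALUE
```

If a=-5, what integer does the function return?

6

LOAD_FAST a → push -5. Stack: [-5]
LOAD_CONST → push 1. Stack: [-5, 1]
COMPARE_OP bool(!=) → -5 vs 1 = True. Stack: [True]
POP_JUMP_IF_FALSE → pop True; no jump. Stack: []
LOAD_CONST → push 12. Stack: [12]
LOAD_FAST a → push -5. Stack: [12, -5]
BINARY_OP + → 12 + -5 = 7. Stack: [7]
LOAD_CONST → push 12. Stack: [7, 12]
LOAD_FAST a → push -5. Stack: [7, 12, -5]
BINARY_OP | → 12 | -5 = -1. Stack: [7, -1]
BINARY_OP + → 7 + -1 = 6. Stack: [6]
STORE_FAST s → s=6. Stack: []
LOAD_CONST → push 9. Stack: [9]
LOAD_FAST s → push 6. Stack: [9, 6]
BINARY_OP % → 9 % 6 = 3. Stack: [3]
LOAD_FAST a → push -5. Stack: [3, -5]
LOAD_CONST → push 2. Stack: [3, -5, 2]
BINARY_OP >> → -5 >> 2 = -2. Stack: [3, -2]
BINARY_OP + → 3 + -2 = 1. Stack: [1]
STORE_FAST n → n=1. Stack: []
LOAD_FAST s → push 6. Stack: [6]
RETURN_VALUE → return 6.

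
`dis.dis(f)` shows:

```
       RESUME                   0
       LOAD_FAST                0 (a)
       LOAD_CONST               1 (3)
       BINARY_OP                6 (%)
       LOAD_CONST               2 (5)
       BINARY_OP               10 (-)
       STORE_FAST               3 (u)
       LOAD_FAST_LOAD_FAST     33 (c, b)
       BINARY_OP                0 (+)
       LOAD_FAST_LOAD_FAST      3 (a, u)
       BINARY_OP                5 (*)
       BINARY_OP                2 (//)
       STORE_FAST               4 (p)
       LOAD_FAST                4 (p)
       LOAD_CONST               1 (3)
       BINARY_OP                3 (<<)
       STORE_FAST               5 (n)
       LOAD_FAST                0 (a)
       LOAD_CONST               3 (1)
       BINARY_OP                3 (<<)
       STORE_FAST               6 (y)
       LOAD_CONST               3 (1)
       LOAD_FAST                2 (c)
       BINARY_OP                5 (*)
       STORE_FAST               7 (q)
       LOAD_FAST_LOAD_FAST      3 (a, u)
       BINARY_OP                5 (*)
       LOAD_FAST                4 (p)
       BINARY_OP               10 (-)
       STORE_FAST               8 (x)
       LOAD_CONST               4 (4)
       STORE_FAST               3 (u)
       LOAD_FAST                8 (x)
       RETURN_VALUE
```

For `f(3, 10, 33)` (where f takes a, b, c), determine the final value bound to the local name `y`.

6

LOAD_FAST a → push 3. Stack: [3]
LOAD_CONST → push 3. Stack: [3, 3]
BINARY_OP % → 3 % 3 = 0. Stack: [0]
LOAD_CONST → push 5. Stack: [0, 5]
BINARY_OP - → 0 - 5 = -5. Stack: [-5]
STORE_FAST u → u=-5. Stack: []
LOAD_FAST_LOAD_FAST c,b → push 33,10. Stack: [33, 10]
BINARY_OP + → 33 + 10 = 43. Stack: [43]
LOAD_FAST_LOAD_FAST a,u → push 3,-5. Stack: [43, 3, -5]
BINARY_OP * → 3 * -5 = -15. Stack: [43, -15]
BINARY_OP // → 43 // -15 = -3. Stack: [-3]
STORE_FAST p → p=-3. Stack: []
LOAD_FAST p → push -3. Stack: [-3]
LOAD_CONST → push 3. Stack: [-3, 3]
BINARY_OP << → -3 << 3 = -24. Stack: [-24]
STORE_FAST n → n=-24. Stack: []
LOAD_FAST a → push 3. Stack: [3]
LOAD_CONST → push 1. Stack: [3, 1]
BINARY_OP << → 3 << 1 = 6. Stack: [6]
STORE_FAST y → y=6. Stack: []
LOAD_CONST → push 1. Stack: [1]
LOAD_FAST c → push 33. Stack: [1, 33]
BINARY_OP * → 1 * 33 = 33. Stack: [33]
STORE_FAST q → q=33. Stack: []
LOAD_FAST_LOAD_FAST a,u → push 3,-5. Stack: [3, -5]
BINARY_OP * → 3 * -5 = -15. Stack: [-15]
LOAD_FAST p → push -3. Stack: [-15, -3]
BINARY_OP - → -15 - -3 = -12. Stack: [-12]
STORE_FAST x → x=-12. Stack: []
LOAD_CONST → push 4. Stack: [4]
STORE_FAST u → u=4. Stack: []
LOAD_FAST x → push -12. Stack: [-12]
RETURN_VALUE → return -12.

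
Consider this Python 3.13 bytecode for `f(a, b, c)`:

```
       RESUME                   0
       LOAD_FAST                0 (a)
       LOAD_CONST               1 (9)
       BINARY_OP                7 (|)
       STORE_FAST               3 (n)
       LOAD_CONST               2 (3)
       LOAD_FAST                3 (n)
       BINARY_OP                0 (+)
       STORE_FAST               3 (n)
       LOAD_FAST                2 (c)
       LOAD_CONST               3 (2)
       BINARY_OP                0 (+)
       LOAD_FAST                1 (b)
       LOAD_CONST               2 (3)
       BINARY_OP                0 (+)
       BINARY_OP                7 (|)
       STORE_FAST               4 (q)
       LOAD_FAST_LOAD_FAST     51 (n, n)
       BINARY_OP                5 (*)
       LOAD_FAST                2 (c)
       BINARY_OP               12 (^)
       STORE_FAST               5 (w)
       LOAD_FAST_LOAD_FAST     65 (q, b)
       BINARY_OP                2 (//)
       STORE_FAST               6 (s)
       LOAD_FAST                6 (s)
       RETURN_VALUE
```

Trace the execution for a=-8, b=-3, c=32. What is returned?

-12

LOAD_FAST a → push -8. Stack: [-8]
LOAD_CONST → push 9. Stack: [-8, 9]
BINARY_OP | → -8 | 9 = -7. Stack: [-7]
STORE_FAST n → n=-7. Stack: []
LOAD_CONST → push 3. Stack: [3]
LOAD_FAST n → push -7. Stack: [3, -7]
BINARY_OP + → 3 + -7 = -4. Stack: [-4]
STORE_FAST n → n=-4. Stack: []
LOAD_FAST c → push 32. Stack: [32]
LOAD_CONST → push 2. Stack: [32, 2]
BINARY_OP + → 32 + 2 = 34. Stack: [34]
LOAD_FAST b → push -3. Stack: [34, -3]
LOAD_CONST → push 3. Stack: [34, -3, 3]
BINARY_OP + → -3 + 3 = 0. Stack: [34, 0]
BINARY_OP | → 34 | 0 = 34. Stack: [34]
STORE_FAST q → q=34. Stack: []
LOAD_FAST_LOAD_FAST n,n → push -4,-4. Stack: [-4, -4]
BINARY_OP * → -4 * -4 = 16. Stack: [16]
LOAD_FAST c → push 32. Stack: [16, 32]
BINARY_OP ^ → 16 ^ 32 = 48. Stack: [48]
STORE_FAST w → w=48. Stack: []
LOAD_FAST_LOAD_FAST q,b → push 34,-3. Stack: [34, -3]
BINARY_OP // → 34 // -3 = -12. Stack: [-12]
STORE_FAST s → s=-12. Stack: []
LOAD_FAST s → push -12. Stack: [-12]
RETURN_VALUE → return -12.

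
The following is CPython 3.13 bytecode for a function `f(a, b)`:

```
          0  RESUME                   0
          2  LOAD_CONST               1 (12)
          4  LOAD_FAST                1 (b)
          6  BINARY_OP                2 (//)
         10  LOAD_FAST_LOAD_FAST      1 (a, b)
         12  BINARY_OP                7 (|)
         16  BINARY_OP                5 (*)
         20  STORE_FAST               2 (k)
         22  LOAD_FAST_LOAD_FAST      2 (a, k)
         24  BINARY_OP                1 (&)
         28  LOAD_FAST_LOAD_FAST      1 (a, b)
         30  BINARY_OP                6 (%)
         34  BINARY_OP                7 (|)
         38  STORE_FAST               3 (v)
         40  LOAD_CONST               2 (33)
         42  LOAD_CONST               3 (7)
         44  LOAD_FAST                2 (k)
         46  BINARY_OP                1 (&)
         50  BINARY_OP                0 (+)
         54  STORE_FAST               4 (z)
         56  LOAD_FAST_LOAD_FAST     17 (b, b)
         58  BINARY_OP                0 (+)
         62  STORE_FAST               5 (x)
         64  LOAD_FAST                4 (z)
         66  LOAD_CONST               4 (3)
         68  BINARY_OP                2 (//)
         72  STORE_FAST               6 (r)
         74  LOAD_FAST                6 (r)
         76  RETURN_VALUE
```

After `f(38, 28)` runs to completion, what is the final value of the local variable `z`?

33

LOAD_CONST → push 12. Stack: [12]
LOAD_FAST b → push 28. Stack: [12, 28]
BINARY_OP // → 12 // 28 = 0. Stack: [0]
LOAD_FAST_LOAD_FAST a,b → push 38,28. Stack: [0, 38, 28]
BINARY_OP | → 38 | 28 = 62. Stack: [0, 62]
BINARY_OP * → 0 * 62 = 0. Stack: [0]
STORE_FAST k → k=0. Stack: []
LOAD_FAST_LOAD_FAST a,k → push 38,0. Stack: [38, 0]
BINARY_OP & → 38 & 0 = 0. Stack: [0]
LOAD_FAST_LOAD_FAST a,b → push 38,28. Stack: [0, 38, 28]
BINARY_OP % → 38 % 28 = 10. Stack: [0, 10]
BINARY_OP | → 0 | 10 = 10. Stack: [10]
STORE_FAST v → v=10. Stack: []
LOAD_CONST → push 33. Stack: [33]
LOAD_CONST → push 7. Stack: [33, 7]
LOAD_FAST k → push 0. Stack: [33, 7, 0]
BINARY_OP & → 7 & 0 = 0. Stack: [33, 0]
BINARY_OP + → 33 + 0 = 33. Stack: [33]
STORE_FAST z → z=33. Stack: []
LOAD_FAST_LOAD_FAST b,b → push 28,28. Stack: [28, 28]
BINARY_OP + → 28 + 28 = 56. Stack: [56]
STORE_FAST x → x=56. Stack: []
LOAD_FAST z → push 33. Stack: [33]
LOAD_CONST → push 3. Stack: [33, 3]
BINARY_OP // → 33 // 3 = 11. Stack: [11]
STORE_FAST r → r=11. Stack: []
LOAD_FAST r → push 11. Stack: [11]
RETURN_VALUE → return 11.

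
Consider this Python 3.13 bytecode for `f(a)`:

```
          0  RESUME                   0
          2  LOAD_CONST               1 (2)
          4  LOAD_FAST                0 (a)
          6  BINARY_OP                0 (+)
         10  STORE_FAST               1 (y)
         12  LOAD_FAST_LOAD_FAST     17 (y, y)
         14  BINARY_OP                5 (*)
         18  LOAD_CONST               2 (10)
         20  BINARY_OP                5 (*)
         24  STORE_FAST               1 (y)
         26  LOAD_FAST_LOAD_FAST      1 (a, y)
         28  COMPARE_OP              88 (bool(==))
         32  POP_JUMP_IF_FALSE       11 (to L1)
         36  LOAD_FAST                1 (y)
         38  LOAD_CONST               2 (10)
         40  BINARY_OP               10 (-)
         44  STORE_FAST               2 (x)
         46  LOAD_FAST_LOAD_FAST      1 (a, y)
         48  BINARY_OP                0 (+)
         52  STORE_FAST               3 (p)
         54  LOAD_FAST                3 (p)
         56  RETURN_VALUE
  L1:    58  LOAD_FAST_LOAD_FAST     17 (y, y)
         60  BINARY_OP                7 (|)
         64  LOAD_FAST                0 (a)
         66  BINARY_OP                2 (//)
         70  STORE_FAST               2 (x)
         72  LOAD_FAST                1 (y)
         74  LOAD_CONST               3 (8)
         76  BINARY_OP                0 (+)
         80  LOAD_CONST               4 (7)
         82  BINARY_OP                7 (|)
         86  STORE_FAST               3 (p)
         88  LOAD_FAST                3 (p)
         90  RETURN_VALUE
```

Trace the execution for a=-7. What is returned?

263

LOAD_CONST → push 2. Stack: [2]
LOAD_FAST a → push -7. Stack: [2, -7]
BINARY_OP + → 2 + -7 = -5. Stack: [-5]
STORE_FAST y → y=-5. Stack: []
LOAD_FAST_LOAD_FAST y,y → push -5,-5. Stack: [-5, -5]
BINARY_OP * → -5 * -5 = 25. Stack: [25]
LOAD_CONST → push 10. Stack: [25, 10]
BINARY_OP * → 25 * 10 = 250. Stack: [250]
STORE_FAST y → y=250. Stack: []
LOAD_FAST_LOAD_FAST a,y → push -7,250. Stack: [-7, 250]
COMPARE_OP bool(==) → -7 vs 250 = False. Stack: [False]
POP_JUMP_IF_FALSE → pop False; jump. Stack: []
LOAD_FAST_LOAD_FAST y,y → push 250,250. Stack: [250, 250]
BINARY_OP | → 250 | 250 = 250. Stack: [250]
LOAD_FAST a → push -7. Stack: [250, -7]
BINARY_OP // → 250 // -7 = -36. Stack: [-36]
STORE_FAST x → x=-36. Stack: []
LOAD_FAST y → push 250. Stack: [250]
LOAD_CONST → push 8. Stack: [250, 8]
BINARY_OP + → 250 + 8 = 258. Stack: [258]
LOAD_CONST → push 7. Stack: [258, 7]
BINARY_OP | → 258 | 7 = 263. Stack: [263]
STORE_FAST p → p=263. Stack: []
LOAD_FAST p → push 263. Stack: [263]
RETURN_VALUE → return 263.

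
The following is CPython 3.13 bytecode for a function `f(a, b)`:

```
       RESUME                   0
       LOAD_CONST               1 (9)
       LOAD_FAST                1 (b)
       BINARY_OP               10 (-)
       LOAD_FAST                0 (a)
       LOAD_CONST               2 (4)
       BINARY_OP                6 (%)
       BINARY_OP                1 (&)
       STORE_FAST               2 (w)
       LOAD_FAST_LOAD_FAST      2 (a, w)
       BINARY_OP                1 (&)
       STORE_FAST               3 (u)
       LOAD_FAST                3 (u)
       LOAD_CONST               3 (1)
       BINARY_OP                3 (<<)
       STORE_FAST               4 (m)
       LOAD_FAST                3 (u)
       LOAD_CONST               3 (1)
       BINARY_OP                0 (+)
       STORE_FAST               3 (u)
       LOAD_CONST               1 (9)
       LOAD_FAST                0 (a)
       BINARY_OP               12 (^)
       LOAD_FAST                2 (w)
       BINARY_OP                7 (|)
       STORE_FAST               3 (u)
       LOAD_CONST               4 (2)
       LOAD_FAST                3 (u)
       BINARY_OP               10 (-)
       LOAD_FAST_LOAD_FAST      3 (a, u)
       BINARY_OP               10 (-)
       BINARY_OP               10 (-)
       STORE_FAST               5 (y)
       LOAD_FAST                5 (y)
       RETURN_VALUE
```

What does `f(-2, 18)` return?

4

LOAD_CONST → push 9. Stack: [9]
LOAD_FAST b → push 18. Stack: [9, 18]
BINARY_OP - → 9 - 18 = -9. Stack: [-9]
LOAD_FAST a → push -2. Stack: [-9, -2]
LOAD_CONST → push 4. Stack: [-9, -2, 4]
BINARY_OP % → -2 % 4 = 2. Stack: [-9, 2]
BINARY_OP & → -9 & 2 = 2. Stack: [2]
STORE_FAST w → w=2. Stack: []
LOAD_FAST_LOAD_FAST a,w → push -2,2. Stack: [-2, 2]
BINARY_OP & → -2 & 2 = 2. Stack: [2]
STORE_FAST u → u=2. Stack: []
LOAD_FAST u → push 2. Stack: [2]
LOAD_CONST → push 1. Stack: [2, 1]
BINARY_OP << → 2 << 1 = 4. Stack: [4]
STORE_FAST m → m=4. Stack: []
LOAD_FAST u → push 2. Stack: [2]
LOAD_CONST → push 1. Stack: [2, 1]
BINARY_OP + → 2 + 1 = 3. Stack: [3]
STORE_FAST u → u=3. Stack: []
LOAD_CONST → push 9. Stack: [9]
LOAD_FAST a → push -2. Stack: [9, -2]
BINARY_OP ^ → 9 ^ -2 = -9. Stack: [-9]
LOAD_FAST w → push 2. Stack: [-9, 2]
BINARY_OP | → -9 | 2 = -9. Stack: [-9]
STORE_FAST u → u=-9. Stack: []
LOAD_CONST → push 2. Stack: [2]
LOAD_FAST u → push -9. Stack: [2, -9]
BINARY_OP - → 2 - -9 = 11. Stack: [11]
LOAD_FAST_LOAD_FAST a,u → push -2,-9. Stack: [11, -2, -9]
BINARY_OP - → -2 - -9 = 7. Stack: [11, 7]
BINARY_OP - → 11 - 7 = 4. Stack: [4]
STORE_FAST y → y=4. Stack: []
LOAD_FAST y → push 4. Stack: [4]
RETURN_VALUE → return 4.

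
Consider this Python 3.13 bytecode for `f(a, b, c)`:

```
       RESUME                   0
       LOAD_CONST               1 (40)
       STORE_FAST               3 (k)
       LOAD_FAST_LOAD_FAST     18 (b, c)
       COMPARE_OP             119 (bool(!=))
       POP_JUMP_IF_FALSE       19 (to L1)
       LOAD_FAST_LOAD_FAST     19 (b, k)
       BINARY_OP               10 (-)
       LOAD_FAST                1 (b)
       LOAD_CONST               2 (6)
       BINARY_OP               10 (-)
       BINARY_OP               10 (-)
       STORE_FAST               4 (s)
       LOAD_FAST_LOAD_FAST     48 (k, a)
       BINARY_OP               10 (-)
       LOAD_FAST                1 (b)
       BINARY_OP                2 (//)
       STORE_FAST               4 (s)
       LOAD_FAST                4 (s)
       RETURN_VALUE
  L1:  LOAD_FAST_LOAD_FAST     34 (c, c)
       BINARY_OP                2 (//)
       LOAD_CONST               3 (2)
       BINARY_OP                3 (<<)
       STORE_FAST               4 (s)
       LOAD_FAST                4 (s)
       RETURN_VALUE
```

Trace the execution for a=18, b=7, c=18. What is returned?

3

LOAD_CONST → push 40. Stack: [40]
STORE_FAST k → k=40. Stack: []
LOAD_FAST_LOAD_FAST b,c → push 7,18. Stack: [7, 18]
COMPARE_OP bool(!=) → 7 vs 18 = True. Stack: [True]
POP_JUMP_IF_FALSE → pop True; no jump. Stack: []
LOAD_FAST_LOAD_FAST b,k → push 7,40. Stack: [7, 40]
BINARY_OP - → 7 - 40 = -33. Stack: [-33]
LOAD_FAST b → push 7. Stack: [-33, 7]
LOAD_CONST → push 6. Stack: [-33, 7, 6]
BINARY_OP - → 7 - 6 = 1. Stack: [-33, 1]
BINARY_OP - → -33 - 1 = -34. Stack: [-34]
STORE_FAST s → s=-34. Stack: []
LOAD_FAST_LOAD_FAST k,a → push 40,18. Stack: [40, 18]
BINARY_OP - → 40 - 18 = 22. Stack: [22]
LOAD_FAST b → push 7. Stack: [22, 7]
BINARY_OP // → 22 // 7 = 3. Stack: [3]
STORE_FAST s → s=3. Stack: []
LOAD_FAST s → push 3. Stack: [3]
RETURN_VALUE → return 3.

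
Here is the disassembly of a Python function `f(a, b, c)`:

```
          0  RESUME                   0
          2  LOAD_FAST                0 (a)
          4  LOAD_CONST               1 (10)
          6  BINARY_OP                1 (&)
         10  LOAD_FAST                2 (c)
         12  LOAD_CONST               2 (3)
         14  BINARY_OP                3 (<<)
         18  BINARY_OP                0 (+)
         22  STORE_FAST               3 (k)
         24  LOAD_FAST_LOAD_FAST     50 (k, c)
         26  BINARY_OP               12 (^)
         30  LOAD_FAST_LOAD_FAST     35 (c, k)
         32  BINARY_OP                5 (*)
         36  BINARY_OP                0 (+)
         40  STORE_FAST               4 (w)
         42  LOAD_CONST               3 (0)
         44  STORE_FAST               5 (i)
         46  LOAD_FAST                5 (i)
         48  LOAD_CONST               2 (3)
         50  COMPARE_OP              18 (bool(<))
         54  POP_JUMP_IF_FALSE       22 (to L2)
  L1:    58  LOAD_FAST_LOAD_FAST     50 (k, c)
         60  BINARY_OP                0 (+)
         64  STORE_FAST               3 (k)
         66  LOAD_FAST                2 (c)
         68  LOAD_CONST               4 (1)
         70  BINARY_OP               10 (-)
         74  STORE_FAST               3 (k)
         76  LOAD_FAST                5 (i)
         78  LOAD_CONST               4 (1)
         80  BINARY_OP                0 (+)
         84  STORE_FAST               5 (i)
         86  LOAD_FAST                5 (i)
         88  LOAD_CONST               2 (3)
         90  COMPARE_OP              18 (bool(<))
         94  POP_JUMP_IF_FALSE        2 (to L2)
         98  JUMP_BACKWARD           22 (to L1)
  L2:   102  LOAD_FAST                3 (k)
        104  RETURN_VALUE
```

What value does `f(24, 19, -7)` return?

-8

LOAD_FAST a → push 24
LOAD_CONST → push 10
BINARY_OP & → 24 & 10 = 8
LOAD_FAST c → push -7
LOAD_CONST → push 3
BINARY_OP << → -7 << 3 = -56
BINARY_OP + → 8 + -56 = -48
STORE_FAST k → k=-48
LOAD_FAST_LOAD_FAST k,c → push -48,-7
BINARY_OP ^ → -48 ^ -7 = 41
LOAD_FAST_LOAD_FAST c,k → push -7,-48
BINARY_OP * → -7 * -48 = 336
BINARY_OP + → 41 + 336 = 377
STORE_FAST w → w=377
LOAD_CONST → push 0
STORE_FAST i → i=0
LOAD_FAST i → push 0
LOAD_CONST → push 3
COMPARE_OP bool(<) → 0 vs 3 = True
POP_JUMP_IF_FALSE → pop True; no jump
LOAD_FAST_LOAD_FAST k,c → push -48,-7
BINARY_OP + → -48 + -7 = -55
STORE_FAST k → k=-55
LOAD_FAST c → push -7
LOAD_CONST → push 1
BINARY_OP - → -7 - 1 = -8
STORE_FAST k → k=-8
LOAD_FAST i → push 0
LOAD_CONST → push 1
BINARY_OP + → 0 + 1 = 1
STORE_FAST i → i=1
LOAD_FAST i → push 1
LOAD_CONST → push 3
COMPARE_OP bool(<) → 1 vs 3 = True
POP_JUMP_IF_FALSE → pop True; no jump
LOAD_FAST_LOAD_FAST k,c → push -8,-7
BINARY_OP + → -8 + -7 = -15
STORE_FAST k → k=-15
LOAD_FAST c → push -7
LOAD_CONST → push 1
BINARY_OP - → -7 - 1 = -8
STORE_FAST k → k=-8
LOAD_FAST i → push 1
LOAD_CONST → push 1
BINARY_OP + → 1 + 1 = 2
STORE_FAST i → i=2
LOAD_FAST i → push 2
LOAD_CONST → push 3
COMPARE_OP bool(<) → 2 vs 3 = True
POP_JUMP_IF_FALSE → pop True; no jump
LOAD_FAST_LOAD_FAST k,c → push -8,-7
BINARY_OP + → -8 + -7 = -15
STORE_FAST k → k=-15
LOAD_FAST c → push -7
LOAD_CONST → push 1
BINARY_OP - → -7 - 1 = -8
STORE_FAST k → k=-8
LOAD_FAST i → push 2
LOAD_CONST → push 1
BINARY_OP + → 2 + 1 = 3
STORE_FAST i → i=3
LOAD_FAST i → push 3
LOAD_CONST → push 3
COMPARE_OP bool(<) → 3 vs 3 = False
POP_JUMP_IF_FALSE → pop False; jump
LOAD_FAST k → push -8
RETURN_VALUE → return -8.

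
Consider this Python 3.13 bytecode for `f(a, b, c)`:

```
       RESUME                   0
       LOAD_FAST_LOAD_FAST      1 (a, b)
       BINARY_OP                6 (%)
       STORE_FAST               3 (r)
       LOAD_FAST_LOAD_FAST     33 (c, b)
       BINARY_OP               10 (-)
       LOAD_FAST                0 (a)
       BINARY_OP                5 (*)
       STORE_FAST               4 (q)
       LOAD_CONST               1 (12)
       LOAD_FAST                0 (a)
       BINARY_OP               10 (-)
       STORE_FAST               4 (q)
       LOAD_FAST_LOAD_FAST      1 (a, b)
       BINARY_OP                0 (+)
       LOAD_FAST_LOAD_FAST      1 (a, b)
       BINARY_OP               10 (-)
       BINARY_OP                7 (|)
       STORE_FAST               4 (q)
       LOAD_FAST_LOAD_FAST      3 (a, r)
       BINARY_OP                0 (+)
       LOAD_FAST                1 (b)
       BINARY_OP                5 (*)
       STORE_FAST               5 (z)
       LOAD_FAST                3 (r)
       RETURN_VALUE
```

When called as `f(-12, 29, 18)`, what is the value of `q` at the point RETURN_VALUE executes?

LOAD_FAST_LOAD_FAST a,b → push -12,29. Stack: [-12, 29]
BINARY_OP % → -12 % 29 = 17. Stack: [17]
STORE_FAST r → r=17. Stack: []
LOAD_FAST_LOAD_FAST c,b → push 18,29. Stack: [18, 29]
BINARY_OP - → 18 - 29 = -11. Stack: [-11]
LOAD_FAST a → push -12. Stack: [-11, -12]
BINARY_OP * → -11 * -12 = 132. Stack: [132]
STORE_FAST q → q=132. Stack: []
LOAD_CONST → push 12. Stack: [12]
LOAD_FAST a → push -12. Stack: [12, -12]
BINARY_OP - → 12 - -12 = 24. Stack: [24]
STORE_FAST q → q=24. Stack: []
LOAD_FAST_LOAD_FAST a,b → push -12,29. Stack: [-12, 29]
BINARY_OP + → -12 + 29 = 17. Stack: [17]
LOAD_FAST_LOAD_FAST a,b → push -12,29. Stack: [17, -12, 29]
BINARY_OP - → -12 - 29 = -41. Stack: [17, -41]
BINARY_OP | → 17 | -41 = -41. Stack: [-41]
STORE_FAST q → q=-41. Stack: []
LOAD_FAST_LOAD_FAST a,r → push -12,17. Stack: [-12, 17]
BINARY_OP + → -12 + 17 = 5. Stack: [5]
LOAD_FAST b → push 29. Stack: [5, 29]
BINARY_OP * → 5 * 29 = 145. Stack: [145]
STORE_FAST z → z=145. Stack: []
LOAD_FAST r → push 17. Stack: [17]
RETURN_VALUE → return 17.

-41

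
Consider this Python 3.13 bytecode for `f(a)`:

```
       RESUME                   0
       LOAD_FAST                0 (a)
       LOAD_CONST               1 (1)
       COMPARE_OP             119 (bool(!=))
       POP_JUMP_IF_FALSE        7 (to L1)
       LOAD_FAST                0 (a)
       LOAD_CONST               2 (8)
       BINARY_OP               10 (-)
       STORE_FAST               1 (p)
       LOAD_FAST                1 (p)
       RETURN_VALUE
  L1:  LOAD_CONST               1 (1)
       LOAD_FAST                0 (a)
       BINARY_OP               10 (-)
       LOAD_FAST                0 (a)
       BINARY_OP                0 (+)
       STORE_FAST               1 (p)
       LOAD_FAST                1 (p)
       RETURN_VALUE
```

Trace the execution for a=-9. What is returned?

LOAD_FAST a → push -9. Stack: [-9]
LOAD_CONST → push 1. Stack: [-9, 1]
COMPARE_OP bool(!=) → -9 vs 1 = True. Stack: [True]
POP_JUMP_IF_FALSE → pop True; no jump. Stack: []
LOAD_FAST a → push -9. Stack: [-9]
LOAD_CONST → push 8. Stack: [-9, 8]
BINARY_OP - → -9 - 8 = -17. Stack: [-17]
STORE_FAST p → p=-17. Stack: []
LOAD_FAST p → push -17. Stack: [-17]
RETURN_VALUE → return -17.

-17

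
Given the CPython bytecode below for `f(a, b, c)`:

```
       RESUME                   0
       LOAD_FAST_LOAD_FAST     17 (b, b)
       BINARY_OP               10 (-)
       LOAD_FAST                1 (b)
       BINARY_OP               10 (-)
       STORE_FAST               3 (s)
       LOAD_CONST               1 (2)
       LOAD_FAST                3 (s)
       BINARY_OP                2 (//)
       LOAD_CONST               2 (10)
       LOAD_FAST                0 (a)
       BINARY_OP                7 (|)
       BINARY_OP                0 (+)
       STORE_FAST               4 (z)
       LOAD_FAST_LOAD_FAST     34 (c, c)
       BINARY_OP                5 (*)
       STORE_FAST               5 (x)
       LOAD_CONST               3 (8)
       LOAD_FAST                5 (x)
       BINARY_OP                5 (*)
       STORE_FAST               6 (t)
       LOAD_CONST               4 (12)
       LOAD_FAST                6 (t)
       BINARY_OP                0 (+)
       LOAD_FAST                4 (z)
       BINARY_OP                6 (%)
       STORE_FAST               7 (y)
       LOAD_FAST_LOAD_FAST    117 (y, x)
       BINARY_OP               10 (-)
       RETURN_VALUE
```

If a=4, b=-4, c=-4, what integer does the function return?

-16

LOAD_FAST_LOAD_FAST b,b → push -4,-4. Stack: [-4, -4]
BINARY_OP - → -4 - -4 = 0. Stack: [0]
LOAD_FAST b → push -4. Stack: [0, -4]
BINARY_OP - → 0 - -4 = 4. Stack: [4]
STORE_FAST s → s=4. Stack: []
LOAD_CONST → push 2. Stack: [2]
LOAD_FAST s → push 4. Stack: [2, 4]
BINARY_OP // → 2 // 4 = 0. Stack: [0]
LOAD_CONST → push 10. Stack: [0, 10]
LOAD_FAST a → push 4. Stack: [0, 10, 4]
BINARY_OP | → 10 | 4 = 14. Stack: [0, 14]
BINARY_OP + → 0 + 14 = 14. Stack: [14]
STORE_FAST z → z=14. Stack: []
LOAD_FAST_LOAD_FAST c,c → push -4,-4. Stack: [-4, -4]
BINARY_OP * → -4 * -4 = 16. Stack: [16]
STORE_FAST x → x=16. Stack: []
LOAD_CONST → push 8. Stack: [8]
LOAD_FAST x → push 16. Stack: [8, 16]
BINARY_OP * → 8 * 16 = 128. Stack: [128]
STORE_FAST t → t=128. Stack: []
LOAD_CONST → push 12. Stack: [12]
LOAD_FAST t → push 128. Stack: [12, 128]
BINARY_OP + → 12 + 128 = 140. Stack: [140]
LOAD_FAST z → push 14. Stack: [140, 14]
BINARY_OP % → 140 % 14 = 0. Stack: [0]
STORE_FAST y → y=0. Stack: []
LOAD_FAST_LOAD_FAST y,x → push 0,16. Stack: [0, 16]
BINARY_OP - → 0 - 16 = -16. Stack: [-16]
RETURN_VALUE → return -16.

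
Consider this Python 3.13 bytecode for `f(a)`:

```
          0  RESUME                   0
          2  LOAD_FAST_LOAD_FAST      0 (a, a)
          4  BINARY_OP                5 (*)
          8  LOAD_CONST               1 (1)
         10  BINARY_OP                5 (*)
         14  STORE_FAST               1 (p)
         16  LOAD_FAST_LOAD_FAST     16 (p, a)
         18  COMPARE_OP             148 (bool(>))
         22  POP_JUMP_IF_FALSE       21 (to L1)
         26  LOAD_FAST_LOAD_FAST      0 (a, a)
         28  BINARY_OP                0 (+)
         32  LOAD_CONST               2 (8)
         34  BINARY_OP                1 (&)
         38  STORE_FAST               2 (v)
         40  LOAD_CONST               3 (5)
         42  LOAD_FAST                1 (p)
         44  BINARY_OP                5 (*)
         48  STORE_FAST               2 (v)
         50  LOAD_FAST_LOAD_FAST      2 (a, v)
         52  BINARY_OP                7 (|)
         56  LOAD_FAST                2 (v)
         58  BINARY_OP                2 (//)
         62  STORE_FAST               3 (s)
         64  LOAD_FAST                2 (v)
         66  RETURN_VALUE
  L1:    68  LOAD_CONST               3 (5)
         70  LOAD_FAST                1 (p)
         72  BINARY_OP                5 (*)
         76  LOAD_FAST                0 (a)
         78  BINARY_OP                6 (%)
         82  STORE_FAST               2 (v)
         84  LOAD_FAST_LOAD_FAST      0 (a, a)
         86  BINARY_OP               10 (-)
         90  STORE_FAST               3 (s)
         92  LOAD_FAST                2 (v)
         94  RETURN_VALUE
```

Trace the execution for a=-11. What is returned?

LOAD_FAST_LOAD_FAST a,a → push -11,-11. Stack: [-11, -11]
BINARY_OP * → -11 * -11 = 121. Stack: [121]
LOAD_CONST → push 1. Stack: [121, 1]
BINARY_OP * → 121 * 1 = 121. Stack: [121]
STORE_FAST p → p=121. Stack: []
LOAD_FAST_LOAD_FAST p,a → push 121,-11. Stack: [121, -11]
COMPARE_OP bool(>) → 121 vs -11 = True. Stack: [True]
POP_JUMP_IF_FALSE → pop True; no jump. Stack: []
LOAD_FAST_LOAD_FAST a,a → push -11,-11. Stack: [-11, -11]
BINARY_OP + → -11 + -11 = -22. Stack: [-22]
LOAD_CONST → push 8. Stack: [-22, 8]
BINARY_OP & → -22 & 8 = 8. Stack: [8]
STORE_FAST v → v=8. Stack: []
LOAD_CONST → push 5. Stack: [5]
LOAD_FAST p → push 121. Stack: [5, 121]
BINARY_OP * → 5 * 121 = 605. Stack: [605]
STORE_FAST v → v=605. Stack: []
LOAD_FAST_LOAD_FAST a,v → push -11,605. Stack: [-11, 605]
BINARY_OP | → -11 | 605 = -3. Stack: [-3]
LOAD_FAST v → push 605. Stack: [-3, 605]
BINARY_OP // → -3 // 605 = -1. Stack: [-1]
STORE_FAST s → s=-1. Stack: []
LOAD_FAST v → push 605. Stack: [605]
RETURN_VALUE → return 605.

605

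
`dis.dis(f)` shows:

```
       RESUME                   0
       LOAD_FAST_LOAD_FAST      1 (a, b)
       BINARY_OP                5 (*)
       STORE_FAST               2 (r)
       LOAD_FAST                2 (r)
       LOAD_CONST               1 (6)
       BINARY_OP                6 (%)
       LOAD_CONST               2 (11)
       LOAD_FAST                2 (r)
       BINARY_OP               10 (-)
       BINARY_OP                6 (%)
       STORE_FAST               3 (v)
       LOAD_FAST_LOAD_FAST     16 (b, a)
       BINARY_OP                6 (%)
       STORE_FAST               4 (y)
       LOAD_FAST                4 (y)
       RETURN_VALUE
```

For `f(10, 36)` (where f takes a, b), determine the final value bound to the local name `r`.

LOAD_FAST_LOAD_FAST a,b → push 10,36. Stack: [10, 36]
BINARY_OP * → 10 * 36 = 360. Stack: [360]
STORE_FAST r → r=360. Stack: []
LOAD_FAST r → push 360. Stack: [360]
LOAD_CONST → push 6. Stack: [360, 6]
BINARY_OP % → 360 % 6 = 0. Stack: [0]
LOAD_CONST → push 11. Stack: [0, 11]
LOAD_FAST r → push 360. Stack: [0, 11, 360]
BINARY_OP - → 11 - 360 = -349. Stack: [0, -349]
BINARY_OP % → 0 % -349 = 0. Stack: [0]
STORE_FAST v → v=0. Stack: []
LOAD_FAST_LOAD_FAST b,a → push 36,10. Stack: [36, 10]
BINARY_OP % → 36 % 10 = 6. Stack: [6]
STORE_FAST y → y=6. Stack: []
LOAD_FAST y → push 6. Stack: [6]
RETURN_VALUE → return 6.

360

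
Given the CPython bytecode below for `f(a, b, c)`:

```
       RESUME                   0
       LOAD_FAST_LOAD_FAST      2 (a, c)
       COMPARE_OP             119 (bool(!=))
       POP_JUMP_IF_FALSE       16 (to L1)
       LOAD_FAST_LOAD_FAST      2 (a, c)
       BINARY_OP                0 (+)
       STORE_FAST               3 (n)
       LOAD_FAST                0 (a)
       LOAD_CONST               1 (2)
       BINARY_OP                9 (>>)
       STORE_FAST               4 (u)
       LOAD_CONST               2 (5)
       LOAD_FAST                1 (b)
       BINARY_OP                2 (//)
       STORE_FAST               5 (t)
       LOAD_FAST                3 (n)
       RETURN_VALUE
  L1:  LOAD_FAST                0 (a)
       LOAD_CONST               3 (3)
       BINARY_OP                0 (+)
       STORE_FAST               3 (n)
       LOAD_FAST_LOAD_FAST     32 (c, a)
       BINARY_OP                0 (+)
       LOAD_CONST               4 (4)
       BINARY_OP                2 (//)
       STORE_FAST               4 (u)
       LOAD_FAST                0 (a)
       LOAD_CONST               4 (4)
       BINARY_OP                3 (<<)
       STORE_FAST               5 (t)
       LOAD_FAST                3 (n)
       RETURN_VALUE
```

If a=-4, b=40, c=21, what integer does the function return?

17

LOAD_FAST_LOAD_FAST a,c → push -4,21. Stack: [-4, 21]
COMPARE_OP bool(!=) → -4 vs 21 = True. Stack: [True]
POP_JUMP_IF_FALSE → pop True; no jump. Stack: []
LOAD_FAST_LOAD_FAST a,c → push -4,21. Stack: [-4, 21]
BINARY_OP + → -4 + 21 = 17. Stack: [17]
STORE_FAST n → n=17. Stack: []
LOAD_FAST a → push -4. Stack: [-4]
LOAD_CONST → push 2. Stack: [-4, 2]
BINARY_OP >> → -4 >> 2 = -1. Stack: [-1]
STORE_FAST u → u=-1. Stack: []
LOAD_CONST → push 5. Stack: [5]
LOAD_FAST b → push 40. Stack: [5, 40]
BINARY_OP // → 5 // 40 = 0. Stack: [0]
STORE_FAST t → t=0. Stack: []
LOAD_FAST n → push 17. Stack: [17]
RETURN_VALUE → return 17.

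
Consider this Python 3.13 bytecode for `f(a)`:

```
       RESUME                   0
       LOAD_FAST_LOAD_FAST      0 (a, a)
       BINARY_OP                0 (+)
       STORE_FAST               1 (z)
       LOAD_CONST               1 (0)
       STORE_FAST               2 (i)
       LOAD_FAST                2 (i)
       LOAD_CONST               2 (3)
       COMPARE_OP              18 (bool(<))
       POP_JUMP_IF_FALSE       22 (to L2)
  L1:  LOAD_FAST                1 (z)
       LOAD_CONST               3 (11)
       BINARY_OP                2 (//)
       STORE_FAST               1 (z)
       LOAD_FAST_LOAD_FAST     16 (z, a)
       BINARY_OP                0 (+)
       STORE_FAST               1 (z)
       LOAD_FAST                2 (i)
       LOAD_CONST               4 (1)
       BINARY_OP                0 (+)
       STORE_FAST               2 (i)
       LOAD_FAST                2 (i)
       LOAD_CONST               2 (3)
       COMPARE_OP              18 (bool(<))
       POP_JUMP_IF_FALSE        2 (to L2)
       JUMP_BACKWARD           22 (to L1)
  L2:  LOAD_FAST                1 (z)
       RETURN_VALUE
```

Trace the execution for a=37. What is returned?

40

LOAD_FAST_LOAD_FAST a,a → push 37,37. Stack: [37, 37]
BINARY_OP + → 37 + 37 = 74. Stack: [74]
STORE_FAST z → z=74. Stack: []
LOAD_CONST → push 0. Stack: [0]
STORE_FAST i → i=0. Stack: []
LOAD_FAST i → push 0. Stack: [0]
LOAD_CONST → push 3. Stack: [0, 3]
COMPARE_OP bool(<) → 0 vs 3 = True. Stack: [True]
POP_JUMP_IF_FALSE → pop True; no jump. Stack: []
LOAD_FAST z → push 74. Stack: [74]
LOAD_CONST → push 11. Stack: [74, 11]
BINARY_OP // → 74 // 11 = 6. Stack: [6]
STORE_FAST z → z=6. Stack: []
LOAD_FAST_LOAD_FAST z,a → push 6,37. Stack: [6, 37]
BINARY_OP + → 6 + 37 = 43. Stack: [43]
STORE_FAST z → z=43. Stack: []
LOAD_FAST i → push 0. Stack: [0]
LOAD_CONST → push 1. Stack: [0, 1]
BINARY_OP + → 0 + 1 = 1. Stack: [1]
STORE_FAST i → i=1. Stack: []
LOAD_FAST i → push 1. Stack: [1]
LOAD_CONST → push 3. Stack: [1, 3]
COMPARE_OP bool(<) → 1 vs 3 = True. Stack: [True]
POP_JUMP_IF_FALSE → pop True; no jump. Stack: []
LOAD_FAST z → push 43. Stack: [43]
LOAD_CONST → push 11. Stack: [43, 11]
BINARY_OP // → 43 // 11 = 3. Stack: [3]
STORE_FAST z → z=3. Stack: []
LOAD_FAST_LOAD_FAST z,a → push 3,37. Stack: [3, 37]
BINARY_OP + → 3 + 37 = 40. Stack: [40]
STORE_FAST z → z=40. Stack: []
LOAD_FAST i → push 1. Stack: [1]
LOAD_CONST → push 1. Stack: [1, 1]
BINARY_OP + → 1 + 1 = 2. Stack: [2]
STORE_FAST i → i=2. Stack: []
LOAD_FAST i → push 2. Stack: [2]
LOAD_CONST → push 3. Stack: [2, 3]
COMPARE_OP bool(<) → 2 vs 3 = True. Stack: [True]
POP_JUMP_IF_FALSE → pop True; no jump. Stack: []
LOAD_FAST z → push 40. Stack: [40]
LOAD_CONST → push 11. Stack: [40, 11]
BINARY_OP // → 40 // 11 = 3. Stack: [3]
STORE_FAST z → z=3. Stack: []
LOAD_FAST_LOAD_FAST z,a → push 3,37. Stack: [3, 37]
BINARY_OP + → 3 + 37 = 40. Stack: [40]
STORE_FAST z → z=40. Stack: []
LOAD_FAST i → push 2. Stack: [2]
LOAD_CONST → push 1. Stack: [2, 1]
BINARY_OP + → 2 + 1 = 3. Stack: [3]
STORE_FAST i → i=3. Stack: []
LOAD_FAST i → push 3. Stack: [3]
LOAD_CONST → push 3. Stack: [3, 3]
COMPARE_OP bool(<) → 3 vs 3 = False. Stack: [False]
POP_JUMP_IF_FALSE → pop False; jump. Stack: []
LOAD_FAST z → push 40. Stack: [40]
RETURN_VALUE → return 40.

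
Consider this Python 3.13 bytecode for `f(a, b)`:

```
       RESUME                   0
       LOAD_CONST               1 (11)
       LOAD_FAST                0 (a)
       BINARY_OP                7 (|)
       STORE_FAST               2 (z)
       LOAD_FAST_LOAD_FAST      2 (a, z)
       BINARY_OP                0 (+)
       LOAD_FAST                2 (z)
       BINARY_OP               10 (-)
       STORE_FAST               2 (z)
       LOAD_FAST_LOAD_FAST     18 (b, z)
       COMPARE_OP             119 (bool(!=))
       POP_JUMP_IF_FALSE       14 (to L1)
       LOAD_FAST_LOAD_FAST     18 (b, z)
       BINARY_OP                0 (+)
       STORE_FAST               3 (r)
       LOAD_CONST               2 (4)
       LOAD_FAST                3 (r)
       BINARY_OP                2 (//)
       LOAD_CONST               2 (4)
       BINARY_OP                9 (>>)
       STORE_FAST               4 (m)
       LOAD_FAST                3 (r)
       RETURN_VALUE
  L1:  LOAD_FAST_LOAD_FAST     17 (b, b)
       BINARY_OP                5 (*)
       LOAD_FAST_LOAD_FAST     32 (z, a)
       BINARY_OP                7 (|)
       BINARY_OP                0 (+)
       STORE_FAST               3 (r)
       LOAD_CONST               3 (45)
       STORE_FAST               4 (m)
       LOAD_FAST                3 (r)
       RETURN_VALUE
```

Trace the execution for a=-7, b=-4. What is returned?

-11

LOAD_CONST → push 11. Stack: [11]
LOAD_FAST a → push -7. Stack: [11, -7]
BINARY_OP | → 11 | -7 = -5. Stack: [-5]
STORE_FAST z → z=-5. Stack: []
LOAD_FAST_LOAD_FAST a,z → push -7,-5. Stack: [-7, -5]
BINARY_OP + → -7 + -5 = -12. Stack: [-12]
LOAD_FAST z → push -5. Stack: [-12, -5]
BINARY_OP - → -12 - -5 = -7. Stack: [-7]
STORE_FAST z → z=-7. Stack: []
LOAD_FAST_LOAD_FAST b,z → push -4,-7. Stack: [-4, -7]
COMPARE_OP bool(!=) → -4 vs -7 = True. Stack: [True]
POP_JUMP_IF_FALSE → pop True; no jump. Stack: []
LOAD_FAST_LOAD_FAST b,z → push -4,-7. Stack: [-4, -7]
BINARY_OP + → -4 + -7 = -11. Stack: [-11]
STORE_FAST r → r=-11. Stack: []
LOAD_CONST → push 4. Stack: [4]
LOAD_FAST r → push -11. Stack: [4, -11]
BINARY_OP // → 4 // -11 = -1. Stack: [-1]
LOAD_CONST → push 4. Stack: [-1, 4]
BINARY_OP >> → -1 >> 4 = -1. Stack: [-1]
STORE_FAST m → m=-1. Stack: []
LOAD_FAST r → push -11. Stack: [-11]
RETURN_VALUE → return -11.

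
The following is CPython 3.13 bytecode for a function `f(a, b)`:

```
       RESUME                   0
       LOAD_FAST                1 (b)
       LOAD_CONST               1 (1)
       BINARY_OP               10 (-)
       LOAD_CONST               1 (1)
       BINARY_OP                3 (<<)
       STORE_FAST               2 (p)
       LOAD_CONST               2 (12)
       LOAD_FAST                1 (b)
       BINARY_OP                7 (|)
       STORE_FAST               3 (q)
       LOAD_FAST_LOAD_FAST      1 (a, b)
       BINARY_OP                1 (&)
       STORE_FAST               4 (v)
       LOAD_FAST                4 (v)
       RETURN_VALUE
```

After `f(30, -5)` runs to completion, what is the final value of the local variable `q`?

-1

LOAD_FAST b → push -5. Stack: [-5]
LOAD_CONST → push 1. Stack: [-5, 1]
BINARY_OP - → -5 - 1 = -6. Stack: [-6]
LOAD_CONST → push 1. Stack: [-6, 1]
BINARY_OP << → -6 << 1 = -12. Stack: [-12]
STORE_FAST p → p=-12. Stack: []
LOAD_CONST → push 12. Stack: [12]
LOAD_FAST b → push -5. Stack: [12, -5]
BINARY_OP | → 12 | -5 = -1. Stack: [-1]
STORE_FAST q → q=-1. Stack: []
LOAD_FAST_LOAD_FAST a,b → push 30,-5. Stack: [30, -5]
BINARY_OP & → 30 & -5 = 26. Stack: [26]
STORE_FAST v → v=26. Stack: []
LOAD_FAST v → push 26. Stack: [26]
RETURN_VALUE → return 26.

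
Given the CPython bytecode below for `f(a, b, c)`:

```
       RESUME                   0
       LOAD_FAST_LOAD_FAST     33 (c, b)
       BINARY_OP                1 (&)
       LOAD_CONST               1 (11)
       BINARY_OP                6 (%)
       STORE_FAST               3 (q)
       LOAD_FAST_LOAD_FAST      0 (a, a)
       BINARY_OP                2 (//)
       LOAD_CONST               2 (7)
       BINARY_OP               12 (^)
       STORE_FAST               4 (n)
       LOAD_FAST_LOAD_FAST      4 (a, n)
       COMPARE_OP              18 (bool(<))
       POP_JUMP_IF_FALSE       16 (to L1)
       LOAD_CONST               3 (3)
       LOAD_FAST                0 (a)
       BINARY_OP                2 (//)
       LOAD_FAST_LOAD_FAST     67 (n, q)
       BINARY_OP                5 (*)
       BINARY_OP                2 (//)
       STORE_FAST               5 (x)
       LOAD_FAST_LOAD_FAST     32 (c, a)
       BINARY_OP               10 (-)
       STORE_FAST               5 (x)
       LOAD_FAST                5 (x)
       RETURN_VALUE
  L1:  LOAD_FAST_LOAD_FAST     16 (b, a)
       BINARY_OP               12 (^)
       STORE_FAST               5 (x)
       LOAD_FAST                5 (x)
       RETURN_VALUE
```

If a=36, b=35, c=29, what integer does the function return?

7

LOAD_FAST_LOAD_FAST c,b → push 29,35. Stack: [29, 35]
BINARY_OP & → 29 & 35 = 1. Stack: [1]
LOAD_CONST → push 11. Stack: [1, 11]
BINARY_OP % → 1 % 11 = 1. Stack: [1]
STORE_FAST q → q=1. Stack: []
LOAD_FAST_LOAD_FAST a,a → push 36,36. Stack: [36, 36]
BINARY_OP // → 36 // 36 = 1. Stack: [1]
LOAD_CONST → push 7. Stack: [1, 7]
BINARY_OP ^ → 1 ^ 7 = 6. Stack: [6]
STORE_FAST n → n=6. Stack: []
LOAD_FAST_LOAD_FAST a,n → push 36,6. Stack: [36, 6]
COMPARE_OP bool(<) → 36 vs 6 = False. Stack: [False]
POP_JUMP_IF_FALSE → pop False; jump. Stack: []
LOAD_FAST_LOAD_FAST b,a → push 35,36. Stack: [35, 36]
BINARY_OP ^ → 35 ^ 36 = 7. Stack: [7]
STORE_FAST x → x=7. Stack: []
LOAD_FAST x → push 7. Stack: [7]
RETURN_VALUE → return 7.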